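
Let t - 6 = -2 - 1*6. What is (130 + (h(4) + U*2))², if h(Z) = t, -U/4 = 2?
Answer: 12544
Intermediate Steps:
U = -8 (U = -4*2 = -8)
t = -2 (t = 6 + (-2 - 1*6) = 6 + (-2 - 6) = 6 - 8 = -2)
h(Z) = -2
(130 + (h(4) + U*2))² = (130 + (-2 - 8*2))² = (130 + (-2 - 16))² = (130 - 18)² = 112² = 12544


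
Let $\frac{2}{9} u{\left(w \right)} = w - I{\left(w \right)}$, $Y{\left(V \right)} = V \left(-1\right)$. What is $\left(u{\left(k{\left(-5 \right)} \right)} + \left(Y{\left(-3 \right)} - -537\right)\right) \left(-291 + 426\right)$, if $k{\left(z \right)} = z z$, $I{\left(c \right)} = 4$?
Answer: $\frac{171315}{2} \approx 85658.0$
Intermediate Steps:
$Y{\left(V \right)} = - V$
$k{\left(z \right)} = z^{2}$
$u{\left(w \right)} = -18 + \frac{9 w}{2}$ ($u{\left(w \right)} = \frac{9 \left(w - 4\right)}{2} = \frac{9 \left(-4 + w\right)}{2} = -18 + \frac{9 w}{2}$)
$\left(u{\left(k{\left(-5 \right)} \right)} + \left(Y{\left(-3 \right)} - -537\right)\right) \left(-291 + 426\right) = \left(\left(-18 + \frac{9 \left(-5\right)^{2}}{2}\right) - -540\right) \left(-291 + 426\right) = \left(\left(-18 + \frac{9}{2} \cdot 25\right) + \left(3 + 537\right)\right) 135 = \left(\left(-18 + \frac{225}{2}\right) + 540\right) 135 = \left(\frac{189}{2} + 540\right) 135 = \frac{1269}{2} \cdot 135 = \frac{171315}{2}$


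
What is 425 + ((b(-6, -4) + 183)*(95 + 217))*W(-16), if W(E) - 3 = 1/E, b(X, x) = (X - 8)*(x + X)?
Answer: 592909/2 ≈ 2.9645e+5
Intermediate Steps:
b(X, x) = (-8 + X)*(X + x)
W(E) = 3 + 1/E
425 + ((b(-6, -4) + 183)*(95 + 217))*W(-16) = 425 + ((((-6)² - 8*(-6) - 8*(-4) - 6*(-4)) + 183)*(95 + 217))*(3 + 1/(-16)) = 425 + (((36 + 48 + 32 + 24) + 183)*312)*(3 - 1/16) = 425 + ((140 + 183)*312)*(47/16) = 425 + (323*312)*(47/16) = 425 + 100776*(47/16) = 425 + 592059/2 = 592909/2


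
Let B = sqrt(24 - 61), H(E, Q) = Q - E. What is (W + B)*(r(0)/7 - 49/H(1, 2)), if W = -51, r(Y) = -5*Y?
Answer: 2499 - 49*I*sqrt(37) ≈ 2499.0 - 298.06*I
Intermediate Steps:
B = I*sqrt(37) (B = sqrt(-37) = I*sqrt(37) ≈ 6.0828*I)
(W + B)*(r(0)/7 - 49/H(1, 2)) = (-51 + I*sqrt(37))*(-5*0/7 - 49/(2 - 1*1)) = (-51 + I*sqrt(37))*(0*(1/7) - 49/(2 - 1)) = (-51 + I*sqrt(37))*(0 - 49/1) = (-51 + I*sqrt(37))*(0 - 49*1) = (-51 + I*sqrt(37))*(0 - 49) = (-51 + I*sqrt(37))*(-49) = 2499 - 49*I*sqrt(37)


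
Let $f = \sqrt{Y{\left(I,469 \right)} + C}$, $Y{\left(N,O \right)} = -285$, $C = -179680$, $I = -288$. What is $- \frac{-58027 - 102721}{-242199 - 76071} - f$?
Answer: $- \frac{80374}{159135} - i \sqrt{179965} \approx -0.50507 - 424.22 i$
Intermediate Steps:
$f = i \sqrt{179965}$ ($f = \sqrt{-285 - 179680} = \sqrt{-179965} = i \sqrt{179965} \approx 424.22 i$)
$- \frac{-58027 - 102721}{-242199 - 76071} - f = - \frac{-58027 - 102721}{-242199 - 76071} - i \sqrt{179965} = - \frac{-160748}{-318270} - i \sqrt{179965} = - \frac{\left(-160748\right) \left(-1\right)}{318270} - i \sqrt{179965} = \left(-1\right) \frac{80374}{159135} - i \sqrt{179965} = - \frac{80374}{159135} - i \sqrt{179965}$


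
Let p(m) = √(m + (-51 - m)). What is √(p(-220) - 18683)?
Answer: √(-18683 + I*√51) ≈ 0.026 + 136.69*I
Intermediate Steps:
p(m) = I*√51 (p(m) = √(-51) = I*√51)
√(p(-220) - 18683) = √(I*√51 - 18683) = √(-18683 + I*√51)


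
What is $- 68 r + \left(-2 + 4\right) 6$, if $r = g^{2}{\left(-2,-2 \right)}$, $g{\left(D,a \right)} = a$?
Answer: $-260$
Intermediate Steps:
$r = 4$ ($r = \left(-2\right)^{2} = 4$)
$- 68 r + \left(-2 + 4\right) 6 = \left(-68\right) 4 + \left(-2 + 4\right) 6 = -272 + 2 \cdot 6 = -272 + 12 = -260$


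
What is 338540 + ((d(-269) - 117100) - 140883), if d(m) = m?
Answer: 80288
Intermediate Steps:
338540 + ((d(-269) - 117100) - 140883) = 338540 + ((-269 - 117100) - 140883) = 338540 + (-117369 - 140883) = 338540 - 258252 = 80288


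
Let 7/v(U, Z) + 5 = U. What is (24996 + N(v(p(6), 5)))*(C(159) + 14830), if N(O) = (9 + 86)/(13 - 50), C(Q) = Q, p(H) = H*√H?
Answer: 13861182673/37 ≈ 3.7463e+8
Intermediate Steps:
p(H) = H^(3/2)
v(U, Z) = 7/(-5 + U)
N(O) = -95/37 (N(O) = 95/(-37) = 95*(-1/37) = -95/37)
(24996 + N(v(p(6), 5)))*(C(159) + 14830) = (24996 - 95/37)*(159 + 14830) = (924757/37)*14989 = 13861182673/37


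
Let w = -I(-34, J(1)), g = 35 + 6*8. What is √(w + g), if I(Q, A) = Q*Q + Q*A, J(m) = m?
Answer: I*√1039 ≈ 32.234*I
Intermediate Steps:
g = 83 (g = 35 + 48 = 83)
I(Q, A) = Q² + A*Q
w = -1122 (w = -(-34)*(1 - 34) = -(-34)*(-33) = -1*1122 = -1122)
√(w + g) = √(-1122 + 83) = √(-1039) = I*√1039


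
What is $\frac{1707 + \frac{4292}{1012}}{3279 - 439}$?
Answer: $\frac{54118}{89815} \approx 0.60255$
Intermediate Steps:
$\frac{1707 + \frac{4292}{1012}}{3279 - 439} = \frac{1707 + 4292 \cdot \frac{1}{1012}}{2840} = \left(1707 + \frac{1073}{253}\right) \frac{1}{2840} = \frac{432944}{253} \cdot \frac{1}{2840} = \frac{54118}{89815}$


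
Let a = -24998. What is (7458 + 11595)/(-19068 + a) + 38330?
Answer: 1689030727/44066 ≈ 38330.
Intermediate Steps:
(7458 + 11595)/(-19068 + a) + 38330 = (7458 + 11595)/(-19068 - 24998) + 38330 = 19053/(-44066) + 38330 = 19053*(-1/44066) + 38330 = -19053/44066 + 38330 = 1689030727/44066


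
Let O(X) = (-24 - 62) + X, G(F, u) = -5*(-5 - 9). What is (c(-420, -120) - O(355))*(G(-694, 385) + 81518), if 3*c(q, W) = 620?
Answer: -5085652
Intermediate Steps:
c(q, W) = 620/3 (c(q, W) = (⅓)*620 = 620/3)
G(F, u) = 70 (G(F, u) = -5*(-14) = 70)
O(X) = -86 + X
(c(-420, -120) - O(355))*(G(-694, 385) + 81518) = (620/3 - (-86 + 355))*(70 + 81518) = (620/3 - 1*269)*81588 = (620/3 - 269)*81588 = -187/3*81588 = -5085652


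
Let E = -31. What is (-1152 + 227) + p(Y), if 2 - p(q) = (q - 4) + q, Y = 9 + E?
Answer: -875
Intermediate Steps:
Y = -22 (Y = 9 - 31 = -22)
p(q) = 6 - 2*q (p(q) = 2 - ((q - 4) + q) = 2 - ((-4 + q) + q) = 2 - (-4 + 2*q) = 2 + (4 - 2*q) = 6 - 2*q)
(-1152 + 227) + p(Y) = (-1152 + 227) + (6 - 2*(-22)) = -925 + (6 + 44) = -925 + 50 = -875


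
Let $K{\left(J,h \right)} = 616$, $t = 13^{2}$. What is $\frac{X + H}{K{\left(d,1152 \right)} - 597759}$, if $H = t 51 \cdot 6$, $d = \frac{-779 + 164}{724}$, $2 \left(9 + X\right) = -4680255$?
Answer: $\frac{4576845}{1194286} \approx 3.8323$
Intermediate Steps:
$X = - \frac{4680273}{2}$ ($X = -9 + \frac{1}{2} \left(-4680255\right) = -9 - \frac{4680255}{2} = - \frac{4680273}{2} \approx -2.3401 \cdot 10^{6}$)
$d = - \frac{615}{724}$ ($d = \left(-615\right) \frac{1}{724} = - \frac{615}{724} \approx -0.84945$)
$t = 169$
$H = 51714$ ($H = 169 \cdot 51 \cdot 6 = 8619 \cdot 6 = 51714$)
$\frac{X + H}{K{\left(d,1152 \right)} - 597759} = \frac{- \frac{4680273}{2} + 51714}{616 - 597759} = - \frac{4576845}{2 \left(616 + \left(-781600 + 183841\right)\right)} = - \frac{4576845}{2 \left(616 - 597759\right)} = - \frac{4576845}{2 \left(-597143\right)} = \left(- \frac{4576845}{2}\right) \left(- \frac{1}{597143}\right) = \frac{4576845}{1194286}$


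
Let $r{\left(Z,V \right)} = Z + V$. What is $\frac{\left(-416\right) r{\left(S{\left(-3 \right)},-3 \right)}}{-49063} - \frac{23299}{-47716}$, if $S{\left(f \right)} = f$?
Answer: $\frac{1024019701}{2341090108} \approx 0.43741$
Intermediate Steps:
$r{\left(Z,V \right)} = V + Z$
$\frac{\left(-416\right) r{\left(S{\left(-3 \right)},-3 \right)}}{-49063} - \frac{23299}{-47716} = \frac{\left(-416\right) \left(-3 - 3\right)}{-49063} - \frac{23299}{-47716} = \left(-416\right) \left(-6\right) \left(- \frac{1}{49063}\right) - - \frac{23299}{47716} = 2496 \left(- \frac{1}{49063}\right) + \frac{23299}{47716} = - \frac{2496}{49063} + \frac{23299}{47716} = \frac{1024019701}{2341090108}$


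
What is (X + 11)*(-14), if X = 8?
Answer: -266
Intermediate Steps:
(X + 11)*(-14) = (8 + 11)*(-14) = 19*(-14) = -266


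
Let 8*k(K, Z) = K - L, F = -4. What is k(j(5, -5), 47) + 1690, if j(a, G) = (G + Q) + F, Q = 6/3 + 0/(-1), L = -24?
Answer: 13537/8 ≈ 1692.1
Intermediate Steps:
Q = 2 (Q = 6*(⅓) + 0*(-1) = 2 + 0 = 2)
j(a, G) = -2 + G (j(a, G) = (G + 2) - 4 = (2 + G) - 4 = -2 + G)
k(K, Z) = 3 + K/8 (k(K, Z) = (K - 1*(-24))/8 = (K + 24)/8 = (24 + K)/8 = 3 + K/8)
k(j(5, -5), 47) + 1690 = (3 + (-2 - 5)/8) + 1690 = (3 + (⅛)*(-7)) + 1690 = (3 - 7/8) + 1690 = 17/8 + 1690 = 13537/8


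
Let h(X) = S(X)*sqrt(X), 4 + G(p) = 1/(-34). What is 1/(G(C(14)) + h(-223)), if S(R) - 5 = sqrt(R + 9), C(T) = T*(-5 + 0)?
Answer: -34/(137 + 34*sqrt(47722) - 170*I*sqrt(223)) ≈ -0.0040397 - 0.0013557*I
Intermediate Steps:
C(T) = -5*T (C(T) = T*(-5) = -5*T)
S(R) = 5 + sqrt(9 + R) (S(R) = 5 + sqrt(R + 9) = 5 + sqrt(9 + R))
G(p) = -137/34 (G(p) = -4 + 1/(-34) = -4 - 1/34 = -137/34)
h(X) = sqrt(X)*(5 + sqrt(9 + X)) (h(X) = (5 + sqrt(9 + X))*sqrt(X) = sqrt(X)*(5 + sqrt(9 + X)))
1/(G(C(14)) + h(-223)) = 1/(-137/34 + sqrt(-223)*(5 + sqrt(9 - 223))) = 1/(-137/34 + (I*sqrt(223))*(5 + sqrt(-214))) = 1/(-137/34 + (I*sqrt(223))*(5 + I*sqrt(214))) = 1/(-137/34 + I*sqrt(223)*(5 + I*sqrt(214)))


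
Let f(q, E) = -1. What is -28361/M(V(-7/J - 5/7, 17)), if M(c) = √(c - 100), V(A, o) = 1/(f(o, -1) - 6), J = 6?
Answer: 28361*I*√4907/701 ≈ 2834.1*I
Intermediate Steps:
V(A, o) = -⅐ (V(A, o) = 1/(-1 - 6) = 1/(-7) = -⅐)
M(c) = √(-100 + c)
-28361/M(V(-7/J - 5/7, 17)) = -28361/√(-100 - ⅐) = -28361*(-I*√4907/701) = -(-28361)*I*√4907/701 = 28361*I*√4907/701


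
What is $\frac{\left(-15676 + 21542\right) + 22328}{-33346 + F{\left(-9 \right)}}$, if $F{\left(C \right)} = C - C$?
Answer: $- \frac{14097}{16673} \approx -0.8455$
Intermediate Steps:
$F{\left(C \right)} = 0$
$\frac{\left(-15676 + 21542\right) + 22328}{-33346 + F{\left(-9 \right)}} = \frac{\left(-15676 + 21542\right) + 22328}{-33346 + 0} = \frac{5866 + 22328}{-33346} = 28194 \left(- \frac{1}{33346}\right) = - \frac{14097}{16673}$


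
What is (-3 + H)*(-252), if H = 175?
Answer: -43344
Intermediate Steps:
(-3 + H)*(-252) = (-3 + 175)*(-252) = 172*(-252) = -43344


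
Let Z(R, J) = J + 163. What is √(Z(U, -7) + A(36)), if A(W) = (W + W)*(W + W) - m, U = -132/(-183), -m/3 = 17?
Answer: 3*√599 ≈ 73.423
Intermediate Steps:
m = -51 (m = -3*17 = -51)
U = 44/61 (U = -132*(-1/183) = 44/61 ≈ 0.72131)
Z(R, J) = 163 + J
A(W) = 51 + 4*W² (A(W) = (W + W)*(W + W) - 1*(-51) = (2*W)*(2*W) + 51 = 4*W² + 51 = 51 + 4*W²)
√(Z(U, -7) + A(36)) = √((163 - 7) + (51 + 4*36²)) = √(156 + (51 + 4*1296)) = √(156 + (51 + 5184)) = √(156 + 5235) = √5391 = 3*√599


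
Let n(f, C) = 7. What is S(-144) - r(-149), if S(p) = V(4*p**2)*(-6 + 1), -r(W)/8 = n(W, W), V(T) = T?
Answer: -414664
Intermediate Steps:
r(W) = -56 (r(W) = -8*7 = -56)
S(p) = -20*p**2 (S(p) = (4*p**2)*(-6 + 1) = (4*p**2)*(-5) = -20*p**2)
S(-144) - r(-149) = -20*(-144)**2 - 1*(-56) = -20*20736 + 56 = -414720 + 56 = -414664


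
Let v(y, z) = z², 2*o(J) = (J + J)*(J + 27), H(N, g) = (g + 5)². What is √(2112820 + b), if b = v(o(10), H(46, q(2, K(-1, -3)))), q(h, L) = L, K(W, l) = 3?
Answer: 2*√529229 ≈ 1455.0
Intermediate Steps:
H(N, g) = (5 + g)²
o(J) = J*(27 + J) (o(J) = ((J + J)*(J + 27))/2 = ((2*J)*(27 + J))/2 = (2*J*(27 + J))/2 = J*(27 + J))
b = 4096 (b = ((5 + 3)²)² = (8²)² = 64² = 4096)
√(2112820 + b) = √(2112820 + 4096) = √2116916 = 2*√529229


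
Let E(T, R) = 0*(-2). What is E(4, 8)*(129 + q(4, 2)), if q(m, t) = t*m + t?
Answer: 0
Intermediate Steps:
q(m, t) = t + m*t (q(m, t) = m*t + t = t + m*t)
E(T, R) = 0
E(4, 8)*(129 + q(4, 2)) = 0*(129 + 2*(1 + 4)) = 0*(129 + 2*5) = 0*(129 + 10) = 0*139 = 0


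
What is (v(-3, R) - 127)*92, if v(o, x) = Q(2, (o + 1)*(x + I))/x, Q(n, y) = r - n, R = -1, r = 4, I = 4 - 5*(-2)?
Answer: -11868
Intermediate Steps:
I = 14 (I = 4 + 10 = 14)
Q(n, y) = 4 - n
v(o, x) = 2/x (v(o, x) = (4 - 1*2)/x = (4 - 2)/x = 2/x)
(v(-3, R) - 127)*92 = (2/(-1) - 127)*92 = (2*(-1) - 127)*92 = (-2 - 127)*92 = -129*92 = -11868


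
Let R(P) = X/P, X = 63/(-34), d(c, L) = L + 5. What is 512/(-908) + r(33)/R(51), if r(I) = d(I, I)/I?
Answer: -5074532/157311 ≈ -32.258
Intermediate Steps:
d(c, L) = 5 + L
r(I) = (5 + I)/I
X = -63/34 (X = 63*(-1/34) = -63/34 ≈ -1.8529)
R(P) = -63/(34*P)
512/(-908) + r(33)/R(51) = 512/(-908) + ((5 + 33)/33)/((-63/34/51)) = 512*(-1/908) + ((1/33)*38)/((-63/34*1/51)) = -128/227 + 38/(33*(-21/578)) = -128/227 + (38/33)*(-578/21) = -128/227 - 21964/693 = -5074532/157311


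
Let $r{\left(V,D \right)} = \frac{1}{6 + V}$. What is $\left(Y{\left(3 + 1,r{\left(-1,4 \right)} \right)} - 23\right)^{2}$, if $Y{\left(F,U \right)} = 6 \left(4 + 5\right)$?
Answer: $961$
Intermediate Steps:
$Y{\left(F,U \right)} = 54$ ($Y{\left(F,U \right)} = 6 \cdot 9 = 54$)
$\left(Y{\left(3 + 1,r{\left(-1,4 \right)} \right)} - 23\right)^{2} = \left(54 - 23\right)^{2} = 31^{2} = 961$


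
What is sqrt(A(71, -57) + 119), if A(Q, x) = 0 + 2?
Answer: 11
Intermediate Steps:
A(Q, x) = 2
sqrt(A(71, -57) + 119) = sqrt(2 + 119) = sqrt(121) = 11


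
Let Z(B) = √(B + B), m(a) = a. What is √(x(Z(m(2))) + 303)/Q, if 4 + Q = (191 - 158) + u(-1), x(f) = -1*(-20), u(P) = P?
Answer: √323/28 ≈ 0.64186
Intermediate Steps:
Z(B) = √2*√B (Z(B) = √(2*B) = √2*√B)
x(f) = 20
Q = 28 (Q = -4 + ((191 - 158) - 1) = -4 + (33 - 1) = -4 + 32 = 28)
√(x(Z(m(2))) + 303)/Q = √(20 + 303)/28 = √323*(1/28) = √323/28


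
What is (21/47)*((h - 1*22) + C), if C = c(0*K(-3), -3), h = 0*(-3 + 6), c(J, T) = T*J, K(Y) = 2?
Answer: -462/47 ≈ -9.8298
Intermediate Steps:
c(J, T) = J*T
h = 0 (h = 0*3 = 0)
C = 0 (C = (0*2)*(-3) = 0*(-3) = 0)
(21/47)*((h - 1*22) + C) = (21/47)*((0 - 1*22) + 0) = (21*(1/47))*((0 - 22) + 0) = 21*(-22 + 0)/47 = (21/47)*(-22) = -462/47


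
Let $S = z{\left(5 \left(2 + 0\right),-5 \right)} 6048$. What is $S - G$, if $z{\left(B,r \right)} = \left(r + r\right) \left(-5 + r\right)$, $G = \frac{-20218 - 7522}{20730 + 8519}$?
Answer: $\frac{17689822940}{29249} \approx 6.048 \cdot 10^{5}$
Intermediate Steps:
$G = - \frac{27740}{29249} \approx -0.94841$
$z{\left(B,r \right)} = 2 r \left(-5 + r\right)$
$S = 604800$ ($S = 2 \left(-5\right) \left(-5 - 5\right) 6048 = 2 \left(-5\right) \left(-10\right) 6048 = 100 \cdot 6048 = 604800$)
$S - G = 604800 - - \frac{27740}{29249} = 604800 + \frac{27740}{29249} = \frac{17689822940}{29249}$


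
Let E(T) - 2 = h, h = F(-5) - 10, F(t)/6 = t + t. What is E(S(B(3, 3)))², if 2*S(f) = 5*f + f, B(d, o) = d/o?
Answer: 4624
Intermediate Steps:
S(f) = 3*f (S(f) = (5*f + f)/2 = (6*f)/2 = 3*f)
F(t) = 12*t (F(t) = 6*(t + t) = 6*(2*t) = 12*t)
h = -70 (h = 12*(-5) - 10 = -60 - 10 = -70)
E(T) = -68 (E(T) = 2 - 70 = -68)
E(S(B(3, 3)))² = (-68)² = 4624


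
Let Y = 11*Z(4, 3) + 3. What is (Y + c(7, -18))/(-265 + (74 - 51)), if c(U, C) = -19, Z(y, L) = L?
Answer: -17/242 ≈ -0.070248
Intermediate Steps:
Y = 36 (Y = 11*3 + 3 = 33 + 3 = 36)
(Y + c(7, -18))/(-265 + (74 - 51)) = (36 - 19)/(-265 + (74 - 51)) = 17/(-265 + 23) = 17/(-242) = 17*(-1/242) = -17/242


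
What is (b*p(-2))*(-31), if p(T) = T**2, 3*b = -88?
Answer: 10912/3 ≈ 3637.3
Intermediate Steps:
b = -88/3 (b = (1/3)*(-88) = -88/3 ≈ -29.333)
(b*p(-2))*(-31) = -88/3*(-2)**2*(-31) = -88/3*4*(-31) = -352/3*(-31) = 10912/3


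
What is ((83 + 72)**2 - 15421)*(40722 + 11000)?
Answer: 445016088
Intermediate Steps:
((83 + 72)**2 - 15421)*(40722 + 11000) = (155**2 - 15421)*51722 = (24025 - 15421)*51722 = 8604*51722 = 445016088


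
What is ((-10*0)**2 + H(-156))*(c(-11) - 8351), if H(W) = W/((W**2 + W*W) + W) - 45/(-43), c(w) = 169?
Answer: -114155264/13373 ≈ -8536.3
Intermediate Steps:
H(W) = 45/43 + W/(W + 2*W**2) (H(W) = W/((W**2 + W**2) + W) - 45*(-1/43) = W/(2*W**2 + W) + 45/43 = W/(W + 2*W**2) + 45/43 = 45/43 + W/(W + 2*W**2))
((-10*0)**2 + H(-156))*(c(-11) - 8351) = ((-10*0)**2 + 2*(44 + 45*(-156))/(43*(1 + 2*(-156))))*(169 - 8351) = (0**2 + 2*(44 - 7020)/(43*(1 - 312)))*(-8182) = (0 + (2/43)*(-6976)/(-311))*(-8182) = (0 + (2/43)*(-1/311)*(-6976))*(-8182) = (0 + 13952/13373)*(-8182) = (13952/13373)*(-8182) = -114155264/13373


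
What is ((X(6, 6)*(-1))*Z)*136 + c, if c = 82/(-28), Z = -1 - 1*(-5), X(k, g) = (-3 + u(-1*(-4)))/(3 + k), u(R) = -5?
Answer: 60559/126 ≈ 480.63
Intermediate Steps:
X(k, g) = -8/(3 + k) (X(k, g) = (-3 - 5)/(3 + k) = -8/(3 + k))
Z = 4 (Z = -1 + 5 = 4)
c = -41/14 (c = 82*(-1/28) = -41/14 ≈ -2.9286)
((X(6, 6)*(-1))*Z)*136 + c = ((-8/(3 + 6)*(-1))*4)*136 - 41/14 = ((-8/9*(-1))*4)*136 - 41/14 = ((-8*⅑*(-1))*4)*136 - 41/14 = (-8/9*(-1)*4)*136 - 41/14 = ((8/9)*4)*136 - 41/14 = (32/9)*136 - 41/14 = 4352/9 - 41/14 = 60559/126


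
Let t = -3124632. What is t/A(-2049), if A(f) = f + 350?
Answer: 3124632/1699 ≈ 1839.1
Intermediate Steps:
A(f) = 350 + f
t/A(-2049) = -3124632/(350 - 2049) = -3124632/(-1699) = -3124632*(-1/1699) = 3124632/1699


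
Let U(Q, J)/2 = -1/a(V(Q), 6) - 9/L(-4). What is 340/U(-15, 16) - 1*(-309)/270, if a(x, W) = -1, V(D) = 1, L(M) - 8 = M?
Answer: -12137/90 ≈ -134.86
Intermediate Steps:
L(M) = 8 + M
U(Q, J) = -5/2 (U(Q, J) = 2*(-1/(-1) - 9/(8 - 4)) = 2*(-1*(-1) - 9/4) = 2*(1 - 9*1/4) = 2*(1 - 9/4) = 2*(-5/4) = -5/2)
340/U(-15, 16) - 1*(-309)/270 = 340/(-5/2) - 1*(-309)/270 = 340*(-2/5) + 309*(1/270) = -136 + 103/90 = -12137/90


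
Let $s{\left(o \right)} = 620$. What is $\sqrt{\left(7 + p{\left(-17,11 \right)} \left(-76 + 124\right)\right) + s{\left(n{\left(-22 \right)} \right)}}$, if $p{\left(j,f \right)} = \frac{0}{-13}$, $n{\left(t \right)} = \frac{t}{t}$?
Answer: $\sqrt{627} \approx 25.04$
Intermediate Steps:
$n{\left(t \right)} = 1$
$p{\left(j,f \right)} = 0$ ($p{\left(j,f \right)} = 0 \left(- \frac{1}{13}\right) = 0$)
$\sqrt{\left(7 + p{\left(-17,11 \right)} \left(-76 + 124\right)\right) + s{\left(n{\left(-22 \right)} \right)}} = \sqrt{\left(7 + 0 \left(-76 + 124\right)\right) + 620} = \sqrt{\left(7 + 0 \cdot 48\right) + 620} = \sqrt{\left(7 + 0\right) + 620} = \sqrt{7 + 620} = \sqrt{627}$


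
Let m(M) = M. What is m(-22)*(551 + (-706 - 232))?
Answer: 8514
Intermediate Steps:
m(-22)*(551 + (-706 - 232)) = -22*(551 + (-706 - 232)) = -22*(551 - 938) = -22*(-387) = 8514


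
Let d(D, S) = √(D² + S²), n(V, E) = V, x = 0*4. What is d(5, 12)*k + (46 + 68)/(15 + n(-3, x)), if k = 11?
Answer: 305/2 ≈ 152.50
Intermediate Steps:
x = 0
d(5, 12)*k + (46 + 68)/(15 + n(-3, x)) = √(5² + 12²)*11 + (46 + 68)/(15 - 3) = √(25 + 144)*11 + 114/12 = √169*11 + 114*(1/12) = 13*11 + 19/2 = 143 + 19/2 = 305/2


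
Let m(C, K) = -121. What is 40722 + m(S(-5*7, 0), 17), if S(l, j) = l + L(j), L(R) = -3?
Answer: 40601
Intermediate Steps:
S(l, j) = -3 + l (S(l, j) = l - 3 = -3 + l)
40722 + m(S(-5*7, 0), 17) = 40722 - 121 = 40601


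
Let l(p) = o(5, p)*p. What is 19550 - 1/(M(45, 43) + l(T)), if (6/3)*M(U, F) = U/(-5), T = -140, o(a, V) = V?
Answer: 766184048/39191 ≈ 19550.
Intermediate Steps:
M(U, F) = -U/10 (M(U, F) = (U/(-5))/2 = (U*(-⅕))/2 = (-U/5)/2 = -U/10)
l(p) = p² (l(p) = p*p = p²)
19550 - 1/(M(45, 43) + l(T)) = 19550 - 1/(-⅒*45 + (-140)²) = 19550 - 1/(-9/2 + 19600) = 19550 - 1/39191/2 = 19550 - 1*2/39191 = 19550 - 2/39191 = 766184048/39191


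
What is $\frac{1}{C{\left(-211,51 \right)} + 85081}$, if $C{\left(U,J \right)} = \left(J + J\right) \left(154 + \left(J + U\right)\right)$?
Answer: $\frac{1}{84469} \approx 1.1839 \cdot 10^{-5}$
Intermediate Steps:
$C{\left(U,J \right)} = 2 J \left(154 + J + U\right)$
$\frac{1}{C{\left(-211,51 \right)} + 85081} = \frac{1}{2 \cdot 51 \left(154 + 51 - 211\right) + 85081} = \frac{1}{2 \cdot 51 \left(-6\right) + 85081} = \frac{1}{-612 + 85081} = \frac{1}{84469}$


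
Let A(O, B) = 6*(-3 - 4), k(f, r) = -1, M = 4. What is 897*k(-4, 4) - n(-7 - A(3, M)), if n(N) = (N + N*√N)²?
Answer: -44997 - 2450*√35 ≈ -59491.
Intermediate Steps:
A(O, B) = -42 (A(O, B) = 6*(-7) = -42)
n(N) = (N + N^(3/2))²
897*k(-4, 4) - n(-7 - A(3, M)) = 897*(-1) - ((-7 - 1*(-42)) + (-7 - 1*(-42))^(3/2))² = -897 - ((-7 + 42) + (-7 + 42)^(3/2))² = -897 - (35 + 35^(3/2))² = -897 - (35 + 35*√35)²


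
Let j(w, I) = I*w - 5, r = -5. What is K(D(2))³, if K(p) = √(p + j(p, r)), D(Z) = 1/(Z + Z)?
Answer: -6*I*√6 ≈ -14.697*I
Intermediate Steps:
D(Z) = 1/(2*Z)
j(w, I) = -5 + I*w
K(p) = √(-5 - 4*p) (K(p) = √(p + (-5 - 5*p)) = √(-5 - 4*p))
K(D(2))³ = (√(-5 - 2/2))³ = (√(-5 - 4*¼))³ = (√(-5 - 1))³ = (√(-6))³ = (I*√6)³ = -6*I*√6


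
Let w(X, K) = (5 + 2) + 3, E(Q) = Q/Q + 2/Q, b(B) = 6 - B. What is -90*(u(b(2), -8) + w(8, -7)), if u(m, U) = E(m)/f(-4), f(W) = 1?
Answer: -1035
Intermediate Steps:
E(Q) = 1 + 2/Q
w(X, K) = 10 (w(X, K) = 7 + 3 = 10)
u(m, U) = (2 + m)/m (u(m, U) = ((2 + m)/m)/1 = ((2 + m)/m)*1 = (2 + m)/m)
-90*(u(b(2), -8) + w(8, -7)) = -90*((2 + (6 - 1*2))/(6 - 1*2) + 10) = -90*((2 + (6 - 2))/(6 - 2) + 10) = -90*((2 + 4)/4 + 10) = -90*((¼)*6 + 10) = -90*(3/2 + 10) = -90*23/2 = -1035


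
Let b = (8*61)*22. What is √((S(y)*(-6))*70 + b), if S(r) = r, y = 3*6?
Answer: 2*√794 ≈ 56.356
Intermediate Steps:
y = 18
b = 10736 (b = 488*22 = 10736)
√((S(y)*(-6))*70 + b) = √((18*(-6))*70 + 10736) = √(-108*70 + 10736) = √(-7560 + 10736) = √3176 = 2*√794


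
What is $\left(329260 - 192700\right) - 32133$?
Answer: $104427$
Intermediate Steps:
$\left(329260 - 192700\right) - 32133 = 136560 - 32133 = 104427$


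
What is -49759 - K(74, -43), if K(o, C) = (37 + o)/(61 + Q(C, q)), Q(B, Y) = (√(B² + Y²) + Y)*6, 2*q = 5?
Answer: -82052363/1649 - 9*√7421/1649 ≈ -49759.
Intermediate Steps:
q = 5/2 (q = (½)*5 = 5/2 ≈ 2.5000)
Q(B, Y) = 6*Y + 6*√(B² + Y²) (Q(B, Y) = (Y + √(B² + Y²))*6 = 6*Y + 6*√(B² + Y²))
K(o, C) = (37 + o)/(76 + 6*√(25/4 + C²)) (K(o, C) = (37 + o)/(61 + (6*(5/2) + 6*√(C² + (5/2)²))) = (37 + o)/(61 + (15 + 6*√(C² + 25/4))) = (37 + o)/(61 + (15 + 6*√(25/4 + C²))) = (37 + o)/(76 + 6*√(25/4 + C²)))
-49759 - K(74, -43) = -49759 - (37 + 74)/(76 + 3*√(25 + 4*(-43)²)) = -49759 - 111/(76 + 3*√(25 + 4*1849)) = -49759 - 111/(76 + 3*√(25 + 7396)) = -49759 - 111/(76 + 3*√7421)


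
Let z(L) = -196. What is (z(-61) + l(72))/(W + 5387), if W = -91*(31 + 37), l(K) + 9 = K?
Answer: 133/801 ≈ 0.16604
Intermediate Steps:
l(K) = -9 + K
W = -6188 (W = -91*68 = -6188)
(z(-61) + l(72))/(W + 5387) = (-196 + (-9 + 72))/(-6188 + 5387) = (-196 + 63)/(-801) = -133*(-1/801) = 133/801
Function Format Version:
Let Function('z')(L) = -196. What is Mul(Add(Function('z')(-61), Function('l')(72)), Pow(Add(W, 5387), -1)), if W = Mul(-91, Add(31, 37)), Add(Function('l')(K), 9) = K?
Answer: Rational(133, 801) ≈ 0.16604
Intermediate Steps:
Function('l')(K) = Add(-9, K)
W = -6188 (W = Mul(-91, 68) = -6188)
Mul(Add(Function('z')(-61), Function('l')(72)), Pow(Add(W, 5387), -1)) = Mul(Add(-196, Add(-9, 72)), Pow(Add(-6188, 5387), -1)) = Mul(Add(-196, 63), Pow(-801, -1)) = Mul(-133, Rational(-1, 801)) = Rational(133, 801)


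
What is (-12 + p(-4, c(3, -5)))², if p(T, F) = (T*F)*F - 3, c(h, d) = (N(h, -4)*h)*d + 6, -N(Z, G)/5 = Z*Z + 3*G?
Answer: 36809875881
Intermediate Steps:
N(Z, G) = -15*G - 5*Z² (N(Z, G) = -5*(Z*Z + 3*G) = -5*(Z² + 3*G) = -15*G - 5*Z²)
c(h, d) = 6 + d*h*(60 - 5*h²) (c(h, d) = ((-15*(-4) - 5*h²)*h)*d + 6 = ((60 - 5*h²)*h)*d + 6 = (h*(60 - 5*h²))*d + 6 = d*h*(60 - 5*h²) + 6 = 6 + d*h*(60 - 5*h²))
p(T, F) = -3 + T*F² (p(T, F) = (F*T)*F - 3 = T*F² - 3 = -3 + T*F²)
(-12 + p(-4, c(3, -5)))² = (-12 + (-3 - 4*(6 - 5*(-5)*3*(-12 + 3²))²))² = (-12 + (-3 - 4*(6 - 5*(-5)*3*(-12 + 9))²))² = (-12 + (-3 - 4*(6 - 5*(-5)*3*(-3))²))² = (-12 + (-3 - 4*(6 - 225)²))² = (-12 + (-3 - 4*(-219)²))² = (-12 + (-3 - 4*47961))² = (-12 + (-3 - 191844))² = (-12 - 191847)² = (-191859)² = 36809875881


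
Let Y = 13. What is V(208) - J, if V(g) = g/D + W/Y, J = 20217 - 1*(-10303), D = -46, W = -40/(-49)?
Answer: -447213848/14651 ≈ -30524.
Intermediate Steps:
W = 40/49 (W = -40*(-1/49) = 40/49 ≈ 0.81633)
J = 30520 (J = 20217 + 10303 = 30520)
V(g) = 40/637 - g/46 (V(g) = g/(-46) + (40/49)/13 = g*(-1/46) + (40/49)*(1/13) = -g/46 + 40/637 = 40/637 - g/46)
V(208) - J = (40/637 - 1/46*208) - 1*30520 = (40/637 - 104/23) - 30520 = -65328/14651 - 30520 = -447213848/14651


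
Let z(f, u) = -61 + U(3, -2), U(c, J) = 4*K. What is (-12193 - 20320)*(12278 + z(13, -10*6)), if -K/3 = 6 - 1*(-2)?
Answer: -394090073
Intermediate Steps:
K = -24 (K = -3*(6 - 1*(-2)) = -3*(6 + 2) = -3*8 = -24)
U(c, J) = -96 (U(c, J) = 4*(-24) = -96)
z(f, u) = -157 (z(f, u) = -61 - 96 = -157)
(-12193 - 20320)*(12278 + z(13, -10*6)) = (-12193 - 20320)*(12278 - 157) = -32513*12121 = -394090073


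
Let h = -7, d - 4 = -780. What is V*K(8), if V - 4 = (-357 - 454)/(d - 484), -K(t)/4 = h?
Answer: 5851/45 ≈ 130.02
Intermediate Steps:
d = -776 (d = 4 - 780 = -776)
K(t) = 28 (K(t) = -4*(-7) = 28)
V = 5851/1260 (V = 4 + (-357 - 454)/(-776 - 484) = 4 - 811/(-1260) = 4 - 811*(-1/1260) = 4 + 811/1260 = 5851/1260 ≈ 4.6437)
V*K(8) = (5851/1260)*28 = 5851/45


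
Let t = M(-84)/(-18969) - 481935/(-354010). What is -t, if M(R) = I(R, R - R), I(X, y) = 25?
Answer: -1826594953/1343043138 ≈ -1.3600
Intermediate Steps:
M(R) = 25
t = 1826594953/1343043138 (t = 25/(-18969) - 481935/(-354010) = 25*(-1/18969) - 481935*(-1/354010) = -25/18969 + 96387/70802 = 1826594953/1343043138 ≈ 1.3600)
-t = -1*1826594953/1343043138 = -1826594953/1343043138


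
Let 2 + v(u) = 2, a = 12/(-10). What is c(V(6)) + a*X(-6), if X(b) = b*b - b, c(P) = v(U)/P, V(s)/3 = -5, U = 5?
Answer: -252/5 ≈ -50.400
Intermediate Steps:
V(s) = -15 (V(s) = 3*(-5) = -15)
a = -6/5 (a = 12*(-1/10) = -6/5 ≈ -1.2000)
v(u) = 0 (v(u) = -2 + 2 = 0)
c(P) = 0 (c(P) = 0/P = 0)
X(b) = b**2 - b
c(V(6)) + a*X(-6) = 0 - (-36)*(-1 - 6)/5 = 0 - (-36)*(-7)/5 = 0 - 6/5*42 = 0 - 252/5 = -252/5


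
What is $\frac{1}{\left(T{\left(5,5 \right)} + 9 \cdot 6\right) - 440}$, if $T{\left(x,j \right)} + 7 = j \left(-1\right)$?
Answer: $- \frac{1}{398} \approx -0.0025126$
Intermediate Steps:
$T{\left(x,j \right)} = -7 - j$ ($T{\left(x,j \right)} = -7 + j \left(-1\right) = -7 - j$)
$\frac{1}{\left(T{\left(5,5 \right)} + 9 \cdot 6\right) - 440} = \frac{1}{\left(\left(-7 - 5\right) + 9 \cdot 6\right) - 440} = \frac{1}{\left(\left(-7 - 5\right) + 54\right) - 440} = \frac{1}{\left(-12 + 54\right) - 440} = \frac{1}{42 - 440} = \frac{1}{-398} = - \frac{1}{398}$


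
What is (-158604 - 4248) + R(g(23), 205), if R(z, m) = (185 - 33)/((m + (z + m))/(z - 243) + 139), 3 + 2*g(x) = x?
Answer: -5205854468/31967 ≈ -1.6285e+5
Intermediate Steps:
g(x) = -3/2 + x/2
R(z, m) = 152/(139 + (z + 2*m)/(-243 + z)) (R(z, m) = 152/((m + (m + z))/(-243 + z) + 139) = 152/((z + 2*m)/(-243 + z) + 139) = 152/(139 + (z + 2*m)/(-243 + z)))
(-158604 - 4248) + R(g(23), 205) = (-158604 - 4248) + 152*(-243 + (-3/2 + (1/2)*23))/(-33777 + 2*205 + 140*(-3/2 + (1/2)*23)) = -162852 + 152*(-243 + (-3/2 + 23/2))/(-33777 + 410 + 140*(-3/2 + 23/2)) = -162852 + 152*(-243 + 10)/(-33777 + 410 + 140*10) = -162852 + 152*(-233)/(-33777 + 410 + 1400) = -162852 + 152*(-233)/(-31967) = -162852 + 152*(-1/31967)*(-233) = -162852 + 35416/31967 = -5205854468/31967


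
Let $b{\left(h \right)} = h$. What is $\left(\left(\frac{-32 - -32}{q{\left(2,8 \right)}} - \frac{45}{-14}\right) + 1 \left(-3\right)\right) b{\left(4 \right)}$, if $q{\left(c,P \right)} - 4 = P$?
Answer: $\frac{6}{7} \approx 0.85714$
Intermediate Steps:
$q{\left(c,P \right)} = 4 + P$
$\left(\left(\frac{-32 - -32}{q{\left(2,8 \right)}} - \frac{45}{-14}\right) + 1 \left(-3\right)\right) b{\left(4 \right)} = \left(\left(\frac{-32 - -32}{4 + 8} - \frac{45}{-14}\right) + 1 \left(-3\right)\right) 4 = \left(\left(\frac{-32 + 32}{12} - - \frac{45}{14}\right) - 3\right) 4 = \left(\left(0 \cdot \frac{1}{12} + \frac{45}{14}\right) - 3\right) 4 = \left(\left(0 + \frac{45}{14}\right) - 3\right) 4 = \left(\frac{45}{14} - 3\right) 4 = \frac{3}{14} \cdot 4 = \frac{6}{7}$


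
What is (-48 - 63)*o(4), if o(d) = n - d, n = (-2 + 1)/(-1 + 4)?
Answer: 481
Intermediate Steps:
n = -⅓ (n = -1/3 = -1*⅓ = -⅓ ≈ -0.33333)
o(d) = -⅓ - d
(-48 - 63)*o(4) = (-48 - 63)*(-⅓ - 1*4) = -111*(-⅓ - 4) = -111*(-13/3) = 481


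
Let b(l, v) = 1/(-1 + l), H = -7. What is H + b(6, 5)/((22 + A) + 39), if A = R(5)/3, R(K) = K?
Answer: -6577/940 ≈ -6.9968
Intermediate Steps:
A = 5/3 ≈ 1.6667
H + b(6, 5)/((22 + A) + 39) = -7 + 1/(((22 + 5/3) + 39)*(-1 + 6)) = -7 + 1/((71/3 + 39)*5) = -7 + (1/5)/(188/3) = -7 + (3/188)*(1/5) = -7 + 3/940 = -6577/940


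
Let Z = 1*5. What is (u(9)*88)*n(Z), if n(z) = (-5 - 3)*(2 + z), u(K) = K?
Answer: -44352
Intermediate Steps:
Z = 5
n(z) = -16 - 8*z (n(z) = -8*(2 + z) = -16 - 8*z)
(u(9)*88)*n(Z) = (9*88)*(-16 - 8*5) = 792*(-16 - 40) = 792*(-56) = -44352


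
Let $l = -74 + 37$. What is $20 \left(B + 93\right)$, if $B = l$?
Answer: $1120$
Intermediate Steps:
$l = -37$
$B = -37$
$20 \left(B + 93\right) = 20 \left(-37 + 93\right) = 20 \cdot 56 = 1120$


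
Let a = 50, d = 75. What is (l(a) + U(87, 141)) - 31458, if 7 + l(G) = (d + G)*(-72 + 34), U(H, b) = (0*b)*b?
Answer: -36215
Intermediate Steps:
U(H, b) = 0 (U(H, b) = 0*b = 0)
l(G) = -2857 - 38*G (l(G) = -7 + (75 + G)*(-72 + 34) = -7 + (75 + G)*(-38) = -7 + (-2850 - 38*G) = -2857 - 38*G)
(l(a) + U(87, 141)) - 31458 = ((-2857 - 38*50) + 0) - 31458 = ((-2857 - 1900) + 0) - 31458 = (-4757 + 0) - 31458 = -4757 - 31458 = -36215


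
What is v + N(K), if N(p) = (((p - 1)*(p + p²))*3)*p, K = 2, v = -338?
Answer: -302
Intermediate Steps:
N(p) = 3*p*(-1 + p)*(p + p²) (N(p) = (((-1 + p)*(p + p²))*3)*p = (3*(-1 + p)*(p + p²))*p = 3*p*(-1 + p)*(p + p²))
v + N(K) = -338 + 3*2²*(-1 + 2²) = -338 + 3*4*(-1 + 4) = -338 + 3*4*3 = -338 + 36 = -302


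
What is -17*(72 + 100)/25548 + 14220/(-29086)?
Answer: -56042503/92886141 ≈ -0.60335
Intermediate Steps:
-17*(72 + 100)/25548 + 14220/(-29086) = -17*172*(1/25548) + 14220*(-1/29086) = -2924*1/25548 - 7110/14543 = -731/6387 - 7110/14543 = -56042503/92886141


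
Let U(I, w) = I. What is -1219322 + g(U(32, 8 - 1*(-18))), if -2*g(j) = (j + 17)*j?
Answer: -1220106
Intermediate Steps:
g(j) = -j*(17 + j)/2 (g(j) = -(j + 17)*j/2 = -(17 + j)*j/2 = -j*(17 + j)/2)
-1219322 + g(U(32, 8 - 1*(-18))) = -1219322 - ½*32*(17 + 32) = -1219322 - ½*32*49 = -1219322 - 784 = -1220106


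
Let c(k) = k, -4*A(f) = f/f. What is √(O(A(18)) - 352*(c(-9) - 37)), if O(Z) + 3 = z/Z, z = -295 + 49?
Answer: √17173 ≈ 131.05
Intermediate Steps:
A(f) = -¼ (A(f) = -f/(4*f) = -¼*1 = -¼)
z = -246
O(Z) = -3 - 246/Z
√(O(A(18)) - 352*(c(-9) - 37)) = √((-3 - 246/(-¼)) - 352*(-9 - 37)) = √((-3 - 246*(-4)) - 352*(-46)) = √((-3 + 984) + 16192) = √(981 + 16192) = √17173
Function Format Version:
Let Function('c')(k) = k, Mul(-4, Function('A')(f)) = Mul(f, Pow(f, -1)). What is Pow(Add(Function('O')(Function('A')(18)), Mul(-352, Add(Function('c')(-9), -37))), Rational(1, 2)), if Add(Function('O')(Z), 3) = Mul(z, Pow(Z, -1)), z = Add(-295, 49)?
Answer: Pow(17173, Rational(1, 2)) ≈ 131.05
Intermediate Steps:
Function('A')(f) = Rational(-1, 4) (Function('A')(f) = Mul(Rational(-1, 4), Mul(f, Pow(f, -1))) = Mul(Rational(-1, 4), 1) = Rational(-1, 4))
z = -246
Function('O')(Z) = Add(-3, Mul(-246, Pow(Z, -1)))
Pow(Add(Function('O')(Function('A')(18)), Mul(-352, Add(Function('c')(-9), -37))), Rational(1, 2)) = Pow(Add(Add(-3, Mul(-246, Pow(Rational(-1, 4), -1))), Mul(-352, Add(-9, -37))), Rational(1, 2)) = Pow(Add(Add(-3, Mul(-246, -4)), Mul(-352, -46)), Rational(1, 2)) = Pow(Add(Add(-3, 984), 16192), Rational(1, 2)) = Pow(Add(981, 16192), Rational(1, 2)) = Pow(17173, Rational(1, 2))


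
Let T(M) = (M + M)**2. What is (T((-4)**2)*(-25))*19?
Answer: -486400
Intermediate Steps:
T(M) = 4*M**2 (T(M) = (2*M)**2 = 4*M**2)
(T((-4)**2)*(-25))*19 = ((4*((-4)**2)**2)*(-25))*19 = ((4*16**2)*(-25))*19 = ((4*256)*(-25))*19 = (1024*(-25))*19 = -25600*19 = -486400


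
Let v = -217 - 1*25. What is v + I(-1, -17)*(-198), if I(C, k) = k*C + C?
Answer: -3410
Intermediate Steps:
I(C, k) = C + C*k (I(C, k) = C*k + C = C + C*k)
v = -242 (v = -217 - 25 = -242)
v + I(-1, -17)*(-198) = -242 - (1 - 17)*(-198) = -242 - 1*(-16)*(-198) = -242 + 16*(-198) = -242 - 3168 = -3410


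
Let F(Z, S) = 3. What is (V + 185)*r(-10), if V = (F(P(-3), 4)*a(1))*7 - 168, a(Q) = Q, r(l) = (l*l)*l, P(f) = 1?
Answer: -38000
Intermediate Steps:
r(l) = l³ (r(l) = l²*l = l³)
V = -147 (V = (3*1)*7 - 168 = 3*7 - 168 = 21 - 168 = -147)
(V + 185)*r(-10) = (-147 + 185)*(-10)³ = 38*(-1000) = -38000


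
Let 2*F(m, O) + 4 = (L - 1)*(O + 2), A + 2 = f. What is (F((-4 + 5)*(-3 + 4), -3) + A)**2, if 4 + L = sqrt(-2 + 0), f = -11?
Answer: (25 + I*sqrt(2))**2/4 ≈ 155.75 + 17.678*I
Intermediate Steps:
L = -4 + I*sqrt(2) (L = -4 + sqrt(-2 + 0) = -4 + sqrt(-2) = -4 + I*sqrt(2) ≈ -4.0 + 1.4142*I)
A = -13 (A = -2 - 11 = -13)
F(m, O) = -2 + (-5 + I*sqrt(2))*(2 + O)/2 (F(m, O) = -2 + (((-4 + I*sqrt(2)) - 1)*(O + 2))/2 = -2 + ((-5 + I*sqrt(2))*(2 + O))/2 = -2 + (-5 + I*sqrt(2))*(2 + O)/2)
(F((-4 + 5)*(-3 + 4), -3) + A)**2 = ((-7 - 1/2*(-3) + I*sqrt(2) - 1/2*(-3)*(4 - I*sqrt(2))) - 13)**2 = ((-7 + 3/2 + I*sqrt(2) + (6 - 3*I*sqrt(2)/2)) - 13)**2 = ((1/2 - I*sqrt(2)/2) - 13)**2 = (-25/2 - I*sqrt(2)/2)**2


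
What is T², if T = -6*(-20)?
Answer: 14400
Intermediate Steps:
T = 120
T² = 120² = 14400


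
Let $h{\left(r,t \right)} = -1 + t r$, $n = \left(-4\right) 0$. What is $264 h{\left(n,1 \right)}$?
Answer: $-264$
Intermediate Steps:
$n = 0$
$h{\left(r,t \right)} = -1 + r t$
$264 h{\left(n,1 \right)} = 264 \left(-1 + 0 \cdot 1\right) = 264 \left(-1 + 0\right) = 264 \left(-1\right) = -264$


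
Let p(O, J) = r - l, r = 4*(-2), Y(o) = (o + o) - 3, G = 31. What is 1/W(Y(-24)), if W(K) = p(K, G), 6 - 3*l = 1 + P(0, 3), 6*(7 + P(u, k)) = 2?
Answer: -9/107 ≈ -0.084112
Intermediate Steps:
P(u, k) = -20/3 (P(u, k) = -7 + (1/6)*2 = -7 + 1/3 = -20/3)
Y(o) = -3 + 2*o (Y(o) = 2*o - 3 = -3 + 2*o)
l = 35/9 (l = 2 - (1 - 20/3)/3 = 2 - 1/3*(-17/3) = 2 + 17/9 = 35/9 ≈ 3.8889)
r = -8
p(O, J) = -107/9 (p(O, J) = -8 - 1*35/9 = -8 - 35/9 = -107/9)
W(K) = -107/9
1/W(Y(-24)) = 1/(-107/9) = -9/107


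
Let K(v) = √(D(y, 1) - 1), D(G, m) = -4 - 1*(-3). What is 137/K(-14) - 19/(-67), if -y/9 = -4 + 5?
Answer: 19/67 - 137*I*√2/2 ≈ 0.28358 - 96.874*I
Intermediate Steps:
y = -9 (y = -9*(-4 + 5) = -9*1 = -9)
D(G, m) = -1 (D(G, m) = -4 + 3 = -1)
K(v) = I*√2 (K(v) = √(-1 - 1) = √(-2) = I*√2)
137/K(-14) - 19/(-67) = 137/((I*√2)) - 19/(-67) = 137*(-I*√2/2) - 19*(-1/67) = -137*I*√2/2 + 19/67 = 19/67 - 137*I*√2/2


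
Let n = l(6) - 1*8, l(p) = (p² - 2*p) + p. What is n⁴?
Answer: 234256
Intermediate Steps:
l(p) = p² - p
n = 22 (n = 6*(-1 + 6) - 1*8 = 6*5 - 8 = 30 - 8 = 22)
n⁴ = 22⁴ = 234256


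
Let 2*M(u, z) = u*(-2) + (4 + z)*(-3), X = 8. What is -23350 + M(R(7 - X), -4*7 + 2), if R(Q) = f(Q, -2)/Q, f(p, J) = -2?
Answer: -23319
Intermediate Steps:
R(Q) = -2/Q
M(u, z) = -6 - u - 3*z/2 (M(u, z) = (u*(-2) + (4 + z)*(-3))/2 = (-2*u + (-12 - 3*z))/2 = (-12 - 3*z - 2*u)/2 = -6 - u - 3*z/2)
-23350 + M(R(7 - X), -4*7 + 2) = -23350 + (-6 - (-2)/(7 - 1*8) - 3*(-4*7 + 2)/2) = -23350 + (-6 - (-2)/(7 - 8) - 3*(-28 + 2)/2) = -23350 + (-6 - (-2)/(-1) - 3/2*(-26)) = -23350 + (-6 - (-2)*(-1) + 39) = -23350 + (-6 - 1*2 + 39) = -23350 + (-6 - 2 + 39) = -23350 + 31 = -23319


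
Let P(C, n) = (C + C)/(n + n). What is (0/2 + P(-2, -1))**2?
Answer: 4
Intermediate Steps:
P(C, n) = C/n (P(C, n) = (2*C)/((2*n)) = (2*C)*(1/(2*n)) = C/n)
(0/2 + P(-2, -1))**2 = (0/2 - 2/(-1))**2 = (0*(1/2) - 2*(-1))**2 = (0 + 2)**2 = 2**2 = 4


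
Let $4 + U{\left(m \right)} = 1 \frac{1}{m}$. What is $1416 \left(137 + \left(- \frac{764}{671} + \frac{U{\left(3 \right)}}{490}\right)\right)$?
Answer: $\frac{31624526044}{164395} \approx 1.9237 \cdot 10^{5}$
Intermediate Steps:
$U{\left(m \right)} = -4 + \frac{1}{m}$ ($U{\left(m \right)} = -4 + 1 \frac{1}{m} = -4 + \frac{1}{m}$)
$1416 \left(137 + \left(- \frac{764}{671} + \frac{U{\left(3 \right)}}{490}\right)\right) = 1416 \left(137 - \left(\frac{764}{671} - \frac{-4 + \frac{1}{3}}{490}\right)\right) = 1416 \left(137 - \left(\frac{764}{671} - \left(-4 + \frac{1}{3}\right) \frac{1}{490}\right)\right) = 1416 \left(137 - \frac{1130461}{986370}\right) = 1416 \cdot \frac{134002229}{986370} = \frac{31624526044}{164395}$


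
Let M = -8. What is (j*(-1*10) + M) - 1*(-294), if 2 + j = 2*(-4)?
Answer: 386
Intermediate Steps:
j = -10 (j = -2 + 2*(-4) = -2 - 8 = -10)
(j*(-1*10) + M) - 1*(-294) = (-(-10)*10 - 8) - 1*(-294) = (-10*(-10) - 8) + 294 = (100 - 8) + 294 = 92 + 294 = 386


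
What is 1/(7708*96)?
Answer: 1/739968 ≈ 1.3514e-6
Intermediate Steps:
1/(7708*96) = 1/739968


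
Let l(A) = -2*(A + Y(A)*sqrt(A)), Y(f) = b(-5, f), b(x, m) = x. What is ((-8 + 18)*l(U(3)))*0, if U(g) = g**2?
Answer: 0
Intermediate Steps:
Y(f) = -5
l(A) = -2*A + 10*sqrt(A) (l(A) = -2*(A - 5*sqrt(A)) = -2*A + 10*sqrt(A))
((-8 + 18)*l(U(3)))*0 = ((-8 + 18)*(-2*3**2 + 10*sqrt(3**2)))*0 = (10*(-2*9 + 10*sqrt(9)))*0 = (10*(-18 + 10*3))*0 = (10*(-18 + 30))*0 = (10*12)*0 = 120*0 = 0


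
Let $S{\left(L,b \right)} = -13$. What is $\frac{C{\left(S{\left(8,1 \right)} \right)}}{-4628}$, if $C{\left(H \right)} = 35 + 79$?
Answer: $- \frac{57}{2314} \approx -0.024633$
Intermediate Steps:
$C{\left(H \right)} = 114$
$\frac{C{\left(S{\left(8,1 \right)} \right)}}{-4628} = \frac{114}{-4628} = 114 \left(- \frac{1}{4628}\right) = - \frac{57}{2314}$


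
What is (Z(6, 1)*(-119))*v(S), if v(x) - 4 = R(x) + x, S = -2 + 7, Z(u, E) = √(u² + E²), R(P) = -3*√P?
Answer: 357*√37*(-3 + √5) ≈ -1658.9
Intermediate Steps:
Z(u, E) = √(E² + u²)
S = 5
v(x) = 4 + x - 3*√x (v(x) = 4 + (-3*√x + x) = 4 + (x - 3*√x) = 4 + x - 3*√x)
(Z(6, 1)*(-119))*v(S) = (√(1² + 6²)*(-119))*(4 + 5 - 3*√5) = (√(1 + 36)*(-119))*(9 - 3*√5) = (√37*(-119))*(9 - 3*√5) = (-119*√37)*(9 - 3*√5) = -119*√37*(9 - 3*√5)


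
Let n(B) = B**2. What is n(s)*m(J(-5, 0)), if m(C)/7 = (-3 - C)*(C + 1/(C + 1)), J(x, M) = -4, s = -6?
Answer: -1092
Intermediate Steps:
m(C) = 7*(-3 - C)*(C + 1/(1 + C)) (m(C) = 7*((-3 - C)*(C + 1/(C + 1))) = 7*((-3 - C)*(C + 1/(1 + C))) = 7*(-3 - C)*(C + 1/(1 + C)))
n(s)*m(J(-5, 0)) = (-6)**2*(7*(-3 - 1*(-4)**3 - 4*(-4) - 4*(-4)**2)/(1 - 4)) = 36*(7*(-3 - 1*(-64) + 16 - 4*16)/(-3)) = 36*(7*(-1/3)*(-3 + 64 + 16 - 64)) = 36*(7*(-1/3)*13) = 36*(-91/3) = -1092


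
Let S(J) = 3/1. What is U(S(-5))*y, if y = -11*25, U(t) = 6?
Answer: -1650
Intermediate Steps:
S(J) = 3 (S(J) = 3*1 = 3)
y = -275
U(S(-5))*y = 6*(-275) = -1650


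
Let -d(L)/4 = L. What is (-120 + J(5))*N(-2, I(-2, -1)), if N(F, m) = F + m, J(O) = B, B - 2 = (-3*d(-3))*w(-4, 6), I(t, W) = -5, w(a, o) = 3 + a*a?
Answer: 5614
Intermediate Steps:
w(a, o) = 3 + a²
d(L) = -4*L
B = -682 (B = 2 + (-(-12)*(-3))*(3 + (-4)²) = 2 + (-3*12)*(3 + 16) = 2 - 36*19 = 2 - 684 = -682)
J(O) = -682
(-120 + J(5))*N(-2, I(-2, -1)) = (-120 - 682)*(-2 - 5) = -802*(-7) = 5614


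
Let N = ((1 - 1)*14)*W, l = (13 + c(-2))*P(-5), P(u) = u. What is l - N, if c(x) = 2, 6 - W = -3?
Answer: -75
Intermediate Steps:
W = 9 (W = 6 - 1*(-3) = 6 + 3 = 9)
l = -75 (l = (13 + 2)*(-5) = 15*(-5) = -75)
N = 0 (N = ((1 - 1)*14)*9 = (0*14)*9 = 0*9 = 0)
l - N = -75 - 1*0 = -75 + 0 = -75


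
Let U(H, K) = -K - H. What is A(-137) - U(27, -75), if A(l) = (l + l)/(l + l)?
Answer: -47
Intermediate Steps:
A(l) = 1 (A(l) = (2*l)/((2*l)) = (2*l)*(1/(2*l)) = 1)
U(H, K) = -H - K
A(-137) - U(27, -75) = 1 - (-1*27 - 1*(-75)) = 1 - (-27 + 75) = 1 - 1*48 = 1 - 48 = -47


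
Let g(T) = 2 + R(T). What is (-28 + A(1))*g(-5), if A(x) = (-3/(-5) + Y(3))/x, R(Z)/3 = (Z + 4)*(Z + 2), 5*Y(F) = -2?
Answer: -1529/5 ≈ -305.80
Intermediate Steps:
Y(F) = -2/5 (Y(F) = (1/5)*(-2) = -2/5)
R(Z) = 3*(2 + Z)*(4 + Z) (R(Z) = 3*((Z + 4)*(Z + 2)) = 3*((4 + Z)*(2 + Z)) = 3*((2 + Z)*(4 + Z)) = 3*(2 + Z)*(4 + Z))
g(T) = 26 + 3*T**2 + 18*T (g(T) = 2 + (24 + 3*T**2 + 18*T) = 26 + 3*T**2 + 18*T)
A(x) = 1/(5*x) (A(x) = (-3/(-5) - 2/5)/x = (-3*(-1/5) - 2/5)/x = (3/5 - 2/5)/x = 1/(5*x))
(-28 + A(1))*g(-5) = (-28 + (1/5)/1)*(26 + 3*(-5)**2 + 18*(-5)) = (-28 + (1/5)*1)*(26 + 3*25 - 90) = (-28 + 1/5)*(26 + 75 - 90) = -139/5*11 = -1529/5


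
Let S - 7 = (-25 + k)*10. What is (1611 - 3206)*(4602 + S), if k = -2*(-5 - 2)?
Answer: -7175905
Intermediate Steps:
k = 14 (k = -2*(-7) = 14)
S = -103 (S = 7 + (-25 + 14)*10 = 7 - 11*10 = 7 - 110 = -103)
(1611 - 3206)*(4602 + S) = (1611 - 3206)*(4602 - 103) = -1595*4499 = -7175905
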